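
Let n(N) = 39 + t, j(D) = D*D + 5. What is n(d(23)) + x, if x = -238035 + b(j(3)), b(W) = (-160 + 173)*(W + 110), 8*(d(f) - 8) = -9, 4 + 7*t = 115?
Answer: -1654577/7 ≈ -2.3637e+5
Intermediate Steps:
t = 111/7 (t = -4/7 + (⅐)*115 = -4/7 + 115/7 = 111/7 ≈ 15.857)
d(f) = 55/8 (d(f) = 8 + (⅛)*(-9) = 8 - 9/8 = 55/8)
j(D) = 5 + D² (j(D) = D² + 5 = 5 + D²)
b(W) = 1430 + 13*W (b(W) = 13*(110 + W) = 1430 + 13*W)
n(N) = 384/7 (n(N) = 39 + 111/7 = 384/7)
x = -236423 (x = -238035 + (1430 + 13*(5 + 3²)) = -238035 + (1430 + 13*(5 + 9)) = -238035 + (1430 + 13*14) = -238035 + (1430 + 182) = -238035 + 1612 = -236423)
n(d(23)) + x = 384/7 - 236423 = -1654577/7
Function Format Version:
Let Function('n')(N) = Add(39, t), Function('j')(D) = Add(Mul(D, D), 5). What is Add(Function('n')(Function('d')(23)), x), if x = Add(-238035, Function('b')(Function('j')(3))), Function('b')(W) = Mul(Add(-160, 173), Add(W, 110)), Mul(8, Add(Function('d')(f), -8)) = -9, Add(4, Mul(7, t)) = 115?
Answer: Rational(-1654577, 7) ≈ -2.3637e+5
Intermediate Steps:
t = Rational(111, 7) (t = Add(Rational(-4, 7), Mul(Rational(1, 7), 115)) = Add(Rational(-4, 7), Rational(115, 7)) = Rational(111, 7) ≈ 15.857)
Function('d')(f) = Rational(55, 8) (Function('d')(f) = Add(8, Mul(Rational(1, 8), -9)) = Add(8, Rational(-9, 8)) = Rational(55, 8))
Function('j')(D) = Add(5, Pow(D, 2)) (Function('j')(D) = Add(Pow(D, 2), 5) = Add(5, Pow(D, 2)))
Function('b')(W) = Add(1430, Mul(13, W)) (Function('b')(W) = Mul(13, Add(110, W)) = Add(1430, Mul(13, W)))
Function('n')(N) = Rational(384, 7) (Function('n')(N) = Add(39, Rational(111, 7)) = Rational(384, 7))
x = -236423 (x = Add(-238035, Add(1430, Mul(13, Add(5, Pow(3, 2))))) = Add(-238035, Add(1430, Mul(13, Add(5, 9)))) = Add(-238035, Add(1430, Mul(13, 14))) = Add(-238035, Add(1430, 182)) = Add(-238035, 1612) = -236423)
Add(Function('n')(Function('d')(23)), x) = Add(Rational(384, 7), -236423) = Rational(-1654577, 7)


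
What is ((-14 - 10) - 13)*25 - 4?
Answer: -929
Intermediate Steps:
((-14 - 10) - 13)*25 - 4 = (-24 - 13)*25 - 4 = -37*25 - 4 = -925 - 4 = -929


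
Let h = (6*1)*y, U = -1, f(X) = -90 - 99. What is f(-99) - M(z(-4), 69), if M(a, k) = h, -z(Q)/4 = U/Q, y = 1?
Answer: -195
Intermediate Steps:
f(X) = -189
h = 6 (h = (6*1)*1 = 6*1 = 6)
z(Q) = 4/Q (z(Q) = -(-4)/Q = 4/Q)
M(a, k) = 6
f(-99) - M(z(-4), 69) = -189 - 1*6 = -189 - 6 = -195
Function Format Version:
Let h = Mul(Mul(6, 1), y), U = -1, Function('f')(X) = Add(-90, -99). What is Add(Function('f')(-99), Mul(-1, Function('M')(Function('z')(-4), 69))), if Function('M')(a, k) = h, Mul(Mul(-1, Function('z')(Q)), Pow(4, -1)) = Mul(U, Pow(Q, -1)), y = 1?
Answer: -195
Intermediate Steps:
Function('f')(X) = -189
h = 6 (h = Mul(Mul(6, 1), 1) = Mul(6, 1) = 6)
Function('z')(Q) = Mul(4, Pow(Q, -1)) (Function('z')(Q) = Mul(-4, Mul(-1, Pow(Q, -1))) = Mul(4, Pow(Q, -1)))
Function('M')(a, k) = 6
Add(Function('f')(-99), Mul(-1, Function('M')(Function('z')(-4), 69))) = Add(-189, Mul(-1, 6)) = Add(-189, -6) = -195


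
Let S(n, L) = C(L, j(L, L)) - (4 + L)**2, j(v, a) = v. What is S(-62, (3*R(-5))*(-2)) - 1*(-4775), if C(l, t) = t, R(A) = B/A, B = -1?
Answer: 119149/25 ≈ 4766.0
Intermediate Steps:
R(A) = -1/A
S(n, L) = L - (4 + L)**2
S(-62, (3*R(-5))*(-2)) - 1*(-4775) = ((3*(-1/(-5)))*(-2) - (4 + (3*(-1/(-5)))*(-2))**2) - 1*(-4775) = ((3*(-1*(-1/5)))*(-2) - (4 + (3*(-1*(-1/5)))*(-2))**2) + 4775 = ((3*(1/5))*(-2) - (4 + (3*(1/5))*(-2))**2) + 4775 = ((3/5)*(-2) - (4 + (3/5)*(-2))**2) + 4775 = (-6/5 - (4 - 6/5)**2) + 4775 = (-6/5 - (14/5)**2) + 4775 = (-6/5 - 1*196/25) + 4775 = (-6/5 - 196/25) + 4775 = -226/25 + 4775 = 119149/25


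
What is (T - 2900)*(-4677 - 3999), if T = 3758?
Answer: -7444008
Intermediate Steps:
(T - 2900)*(-4677 - 3999) = (3758 - 2900)*(-4677 - 3999) = 858*(-8676) = -7444008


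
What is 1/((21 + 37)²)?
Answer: 1/3364 ≈ 0.00029727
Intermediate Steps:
1/((21 + 37)²) = 1/(58²) = 1/3364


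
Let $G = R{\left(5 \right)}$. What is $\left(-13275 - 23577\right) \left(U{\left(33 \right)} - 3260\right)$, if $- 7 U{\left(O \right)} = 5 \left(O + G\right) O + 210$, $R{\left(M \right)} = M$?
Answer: $\frac{1079763600}{7} \approx 1.5425 \cdot 10^{8}$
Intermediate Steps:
$G = 5$
$U{\left(O \right)} = -30 - \frac{O \left(25 + 5 O\right)}{7}$ ($U{\left(O \right)} = - \frac{5 \left(O + 5\right) O + 210}{7} = - \frac{5 \left(5 + O\right) O + 210}{7} = - \frac{\left(25 + 5 O\right) O + 210}{7} = - \frac{O \left(25 + 5 O\right) + 210}{7} = - \frac{210 + O \left(25 + 5 O\right)}{7} = -30 - \frac{O \left(25 + 5 O\right)}{7}$)
$\left(-13275 - 23577\right) \left(U{\left(33 \right)} - 3260\right) = \left(-13275 - 23577\right) \left(\left(-30 - \frac{825}{7} - \frac{5 \cdot 33^{2}}{7}\right) - 3260\right) = - 36852 \left(\left(-30 - \frac{825}{7} - \frac{5445}{7}\right) - 3260\right) = - 36852 \left(- \frac{6480}{7} - 3260\right) = \left(-36852\right) \left(- \frac{29300}{7}\right) = \frac{1079763600}{7}$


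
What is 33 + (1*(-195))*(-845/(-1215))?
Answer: -8312/81 ≈ -102.62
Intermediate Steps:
33 + (1*(-195))*(-845/(-1215)) = 33 - (-164775)*(-1)/1215 = 33 - 195*169/243 = 33 - 10985/81 = -8312/81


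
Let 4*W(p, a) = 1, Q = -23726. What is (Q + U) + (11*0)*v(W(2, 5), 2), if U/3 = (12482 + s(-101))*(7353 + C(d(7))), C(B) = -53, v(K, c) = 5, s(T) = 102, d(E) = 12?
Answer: 275565874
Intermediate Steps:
W(p, a) = ¼ (W(p, a) = (¼)*1 = ¼)
U = 275589600 (U = 3*((12482 + 102)*(7353 - 53)) = 3*(12584*7300) = 3*91863200 = 275589600)
(Q + U) + (11*0)*v(W(2, 5), 2) = (-23726 + 275589600) + (11*0)*5 = 275565874 + 0*5 = 275565874 + 0 = 275565874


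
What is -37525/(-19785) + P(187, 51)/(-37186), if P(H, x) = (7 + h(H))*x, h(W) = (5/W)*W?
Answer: 138329623/73572501 ≈ 1.8802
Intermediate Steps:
h(W) = 5
P(H, x) = 12*x (P(H, x) = (7 + 5)*x = 12*x)
-37525/(-19785) + P(187, 51)/(-37186) = -37525/(-19785) + (12*51)/(-37186) = -37525*(-1/19785) + 612*(-1/37186) = 7505/3957 - 306/18593 = 138329623/73572501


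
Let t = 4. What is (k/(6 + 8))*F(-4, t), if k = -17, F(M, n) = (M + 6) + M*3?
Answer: 85/7 ≈ 12.143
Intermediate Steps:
F(M, n) = 6 + 4*M (F(M, n) = (6 + M) + 3*M = 6 + 4*M)
(k/(6 + 8))*F(-4, t) = (-17/(6 + 8))*(6 + 4*(-4)) = (-17/14)*(6 - 16) = ((1/14)*(-17))*(-10) = -17/14*(-10) = 85/7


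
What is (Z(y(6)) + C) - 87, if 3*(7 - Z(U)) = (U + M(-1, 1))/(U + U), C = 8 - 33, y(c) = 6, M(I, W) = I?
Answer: -3785/36 ≈ -105.14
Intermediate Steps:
C = -25
Z(U) = 7 - (-1 + U)/(6*U) (Z(U) = 7 - (U - 1)/(3*(U + U)) = 7 - (-1 + U)/(3*(2*U)) = 7 - (-1 + U)*1/(2*U)/3 = 7 - (-1 + U)/(6*U))
(Z(y(6)) + C) - 87 = ((⅙)*(1 + 41*6)/6 - 25) - 87 = ((⅙)*(⅙)*(1 + 246) - 25) - 87 = ((⅙)*(⅙)*247 - 25) - 87 = (247/36 - 25) - 87 = -653/36 - 87 = -3785/36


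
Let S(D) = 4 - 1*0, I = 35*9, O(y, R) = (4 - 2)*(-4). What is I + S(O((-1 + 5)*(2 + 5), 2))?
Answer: 319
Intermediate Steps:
O(y, R) = -8 (O(y, R) = 2*(-4) = -8)
I = 315
S(D) = 4 (S(D) = 4 + 0 = 4)
I + S(O((-1 + 5)*(2 + 5), 2)) = 315 + 4 = 319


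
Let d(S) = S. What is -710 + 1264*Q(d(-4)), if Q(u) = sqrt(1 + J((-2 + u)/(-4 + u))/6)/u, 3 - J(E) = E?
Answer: -710 - 79*sqrt(22) ≈ -1080.5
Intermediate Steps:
J(E) = 3 - E
Q(u) = sqrt(3/2 - (-2 + u)/(6*(-4 + u)))/u (Q(u) = sqrt(1 + (3 - (-2 + u)/(-4 + u))/6)/u = sqrt(1 + (3 - (-2 + u)/(-4 + u))*(1/6))/u = sqrt(1 + (1/2 - (-2 + u)/(6*(-4 + u))))/u = sqrt(3/2 - (-2 + u)/(6*(-4 + u)))/u)
-710 + 1264*Q(d(-4)) = -710 + 1264*((1/3)*sqrt(3)*sqrt((-17 + 4*(-4))/(-4 - 4))/(-4)) = -710 + 1264*((1/3)*sqrt(3)*(-1/4)*sqrt((-17 - 16)/(-8))) = -710 + 1264*((1/3)*sqrt(3)*(-1/4)*sqrt(-1/8*(-33))) = -710 + 1264*((1/3)*sqrt(3)*(-1/4)*sqrt(33/8)) = -710 + 1264*((1/3)*sqrt(3)*(-1/4)*(sqrt(66)/4)) = -710 + 1264*(-sqrt(22)/16) = -710 - 79*sqrt(22)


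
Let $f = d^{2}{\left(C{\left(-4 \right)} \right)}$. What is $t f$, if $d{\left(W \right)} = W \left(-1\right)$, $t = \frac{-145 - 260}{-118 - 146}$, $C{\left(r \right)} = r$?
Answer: $\frac{270}{11} \approx 24.545$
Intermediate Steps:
$t = \frac{135}{88}$ ($t = - \frac{405}{-264} = \left(-405\right) \left(- \frac{1}{264}\right) = \frac{135}{88} \approx 1.5341$)
$d{\left(W \right)} = - W$
$f = 16$ ($f = \left(\left(-1\right) \left(-4\right)\right)^{2} = 4^{2} = 16$)
$t f = \frac{135}{88} \cdot 16 = \frac{270}{11}$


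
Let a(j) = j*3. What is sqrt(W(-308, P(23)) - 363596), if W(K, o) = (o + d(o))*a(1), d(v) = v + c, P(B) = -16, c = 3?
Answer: I*sqrt(363683) ≈ 603.06*I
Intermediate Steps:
a(j) = 3*j
d(v) = 3 + v (d(v) = v + 3 = 3 + v)
W(K, o) = 9 + 6*o (W(K, o) = (o + (3 + o))*(3*1) = (3 + 2*o)*3 = 9 + 6*o)
sqrt(W(-308, P(23)) - 363596) = sqrt((9 + 6*(-16)) - 363596) = sqrt((9 - 96) - 363596) = sqrt(-87 - 363596) = sqrt(-363683) = I*sqrt(363683)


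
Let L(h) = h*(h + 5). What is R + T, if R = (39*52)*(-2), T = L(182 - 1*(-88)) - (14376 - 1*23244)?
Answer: 79062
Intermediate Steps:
L(h) = h*(5 + h)
T = 83118 (T = (182 - 1*(-88))*(5 + (182 - 1*(-88))) - (14376 - 1*23244) = (182 + 88)*(5 + (182 + 88)) - (14376 - 23244) = 270*(5 + 270) - 1*(-8868) = 270*275 + 8868 = 74250 + 8868 = 83118)
R = -4056 (R = 2028*(-2) = -4056)
R + T = -4056 + 83118 = 79062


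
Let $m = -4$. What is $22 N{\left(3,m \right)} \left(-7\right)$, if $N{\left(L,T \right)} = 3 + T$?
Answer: $154$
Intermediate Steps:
$22 N{\left(3,m \right)} \left(-7\right) = 22 \left(3 - 4\right) \left(-7\right) = 22 \left(-1\right) \left(-7\right) = \left(-22\right) \left(-7\right) = 154$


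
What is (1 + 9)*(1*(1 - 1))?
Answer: 0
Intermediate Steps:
(1 + 9)*(1*(1 - 1)) = 10*(1*0) = 10*0 = 0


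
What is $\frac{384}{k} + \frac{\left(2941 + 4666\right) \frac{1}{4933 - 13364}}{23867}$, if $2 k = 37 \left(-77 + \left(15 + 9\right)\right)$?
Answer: $- \frac{154553933263}{394597669597} \approx -0.39167$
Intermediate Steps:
$k = - \frac{1961}{2}$ ($k = \frac{37 \left(-77 + \left(15 + 9\right)\right)}{2} = \frac{37 \left(-77 + 24\right)}{2} = \frac{37 \left(-53\right)}{2} = \frac{1}{2} \left(-1961\right) = - \frac{1961}{2} \approx -980.5$)
$\frac{384}{k} + \frac{\left(2941 + 4666\right) \frac{1}{4933 - 13364}}{23867} = \frac{384}{- \frac{1961}{2}} + \frac{\left(2941 + 4666\right) \frac{1}{4933 - 13364}}{23867} = 384 \left(- \frac{2}{1961}\right) + \frac{7607}{-8431} \cdot \frac{1}{23867} = - \frac{768}{1961} + 7607 \left(- \frac{1}{8431}\right) \frac{1}{23867} = - \frac{768}{1961} - \frac{7607}{201222677} = - \frac{154553933263}{394597669597}$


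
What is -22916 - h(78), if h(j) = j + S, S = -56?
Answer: -22938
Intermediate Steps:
h(j) = -56 + j (h(j) = j - 56 = -56 + j)
-22916 - h(78) = -22916 - (-56 + 78) = -22916 - 1*22 = -22916 - 22 = -22938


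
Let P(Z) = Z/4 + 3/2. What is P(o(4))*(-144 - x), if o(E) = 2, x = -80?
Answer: -128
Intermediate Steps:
P(Z) = 3/2 + Z/4 (P(Z) = Z*(¼) + 3*(½) = Z/4 + 3/2 = 3/2 + Z/4)
P(o(4))*(-144 - x) = (3/2 + (¼)*2)*(-144 - 1*(-80)) = (3/2 + ½)*(-144 + 80) = 2*(-64) = -128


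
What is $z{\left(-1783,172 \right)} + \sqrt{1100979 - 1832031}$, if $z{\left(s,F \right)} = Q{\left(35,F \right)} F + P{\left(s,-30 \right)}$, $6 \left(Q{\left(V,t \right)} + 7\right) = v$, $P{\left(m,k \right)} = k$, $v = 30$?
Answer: $-374 + 6 i \sqrt{20307} \approx -374.0 + 855.02 i$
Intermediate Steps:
$Q{\left(V,t \right)} = -2$ ($Q{\left(V,t \right)} = -7 + \frac{1}{6} \cdot 30 = -7 + 5 = -2$)
$z{\left(s,F \right)} = -30 - 2 F$ ($z{\left(s,F \right)} = - 2 F - 30 = -30 - 2 F$)
$z{\left(-1783,172 \right)} + \sqrt{1100979 - 1832031} = \left(-30 - 344\right) + \sqrt{1100979 - 1832031} = \left(-30 - 344\right) + \sqrt{-731052} = -374 + 6 i \sqrt{20307}$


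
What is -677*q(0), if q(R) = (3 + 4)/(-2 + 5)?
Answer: -4739/3 ≈ -1579.7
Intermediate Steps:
q(R) = 7/3
-677*q(0) = -677*7/3 = -4739/3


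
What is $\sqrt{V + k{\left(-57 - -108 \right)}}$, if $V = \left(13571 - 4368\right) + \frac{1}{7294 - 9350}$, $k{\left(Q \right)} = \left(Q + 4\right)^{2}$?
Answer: $\frac{\sqrt{12922354238}}{1028} \approx 110.58$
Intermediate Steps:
$k{\left(Q \right)} = \left(4 + Q\right)^{2}$
$V = \frac{18921367}{2056}$ ($V = 9203 + \frac{1}{-2056} = 9203 - \frac{1}{2056} = \frac{18921367}{2056} \approx 9203.0$)
$\sqrt{V + k{\left(-57 - -108 \right)}} = \sqrt{\frac{18921367}{2056} + \left(4 - -51\right)^{2}} = \sqrt{\frac{18921367}{2056} + \left(4 + \left(-57 + 108\right)\right)^{2}} = \sqrt{\frac{18921367}{2056} + \left(4 + 51\right)^{2}} = \sqrt{\frac{18921367}{2056} + 55^{2}} = \sqrt{\frac{18921367}{2056} + 3025} = \sqrt{\frac{25140767}{2056}} = \frac{\sqrt{12922354238}}{1028}$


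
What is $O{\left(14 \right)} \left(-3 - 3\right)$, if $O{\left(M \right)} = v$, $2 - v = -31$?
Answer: $-198$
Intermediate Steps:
$v = 33$ ($v = 2 - -31 = 2 + 31 = 33$)
$O{\left(M \right)} = 33$
$O{\left(14 \right)} \left(-3 - 3\right) = 33 \left(-3 - 3\right) = 33 \left(-6\right) = -198$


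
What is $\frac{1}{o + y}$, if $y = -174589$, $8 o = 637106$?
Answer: $- \frac{4}{379803} \approx -1.0532 \cdot 10^{-5}$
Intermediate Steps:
$o = \frac{318553}{4}$ ($o = \frac{1}{8} \cdot 637106 = \frac{318553}{4} \approx 79638.0$)
$\frac{1}{o + y} = \frac{1}{\frac{318553}{4} - 174589} = \frac{1}{- \frac{379803}{4}} = - \frac{4}{379803}$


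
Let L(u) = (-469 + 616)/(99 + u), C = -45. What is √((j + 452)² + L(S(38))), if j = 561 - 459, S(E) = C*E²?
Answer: √1772258499561/2403 ≈ 554.00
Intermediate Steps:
S(E) = -45*E²
j = 102
L(u) = 147/(99 + u)
√((j + 452)² + L(S(38))) = √((102 + 452)² + 147/(99 - 45*38²)) = √(554² + 147/(99 - 45*1444)) = √(306916 + 147/(99 - 64980)) = √(306916 + 147/(-64881)) = √(306916 + 147*(-1/64881)) = √(306916 - 49/21627) = √(6637672283/21627) = √1772258499561/2403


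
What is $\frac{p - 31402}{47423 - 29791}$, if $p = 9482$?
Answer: $- \frac{685}{551} \approx -1.2432$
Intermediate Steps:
$\frac{p - 31402}{47423 - 29791} = \frac{9482 - 31402}{47423 - 29791} = - \frac{21920}{17632} = \left(-21920\right) \frac{1}{17632} = - \frac{685}{551}$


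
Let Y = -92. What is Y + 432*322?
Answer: 139012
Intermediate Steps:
Y + 432*322 = -92 + 432*322 = -92 + 139104 = 139012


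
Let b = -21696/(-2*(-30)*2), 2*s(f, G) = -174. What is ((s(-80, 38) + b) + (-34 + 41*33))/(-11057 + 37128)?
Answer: 5256/130355 ≈ 0.040321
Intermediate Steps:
s(f, G) = -87 (s(f, G) = (½)*(-174) = -87)
b = -904/5 (b = -21696/(60*2) = -21696/120 = -21696*1/120 = -904/5 ≈ -180.80)
((s(-80, 38) + b) + (-34 + 41*33))/(-11057 + 37128) = ((-87 - 904/5) + (-34 + 41*33))/(-11057 + 37128) = (-1339/5 + (-34 + 1353))/26071 = (-1339/5 + 1319)*(1/26071) = (5256/5)*(1/26071) = 5256/130355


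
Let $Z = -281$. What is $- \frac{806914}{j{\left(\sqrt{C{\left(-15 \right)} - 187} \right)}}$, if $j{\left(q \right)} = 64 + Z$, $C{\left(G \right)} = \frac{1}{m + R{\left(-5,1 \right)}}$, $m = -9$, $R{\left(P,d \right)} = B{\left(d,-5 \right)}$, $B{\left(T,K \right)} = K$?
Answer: $\frac{806914}{217} \approx 3718.5$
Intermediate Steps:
$R{\left(P,d \right)} = -5$
$C{\left(G \right)} = - \frac{1}{14}$ ($C{\left(G \right)} = \frac{1}{-9 - 5} = \frac{1}{-14} = - \frac{1}{14}$)
$j{\left(q \right)} = -217$ ($j{\left(q \right)} = 64 - 281 = -217$)
$- \frac{806914}{j{\left(\sqrt{C{\left(-15 \right)} - 187} \right)}} = - \frac{806914}{-217} = \left(-806914\right) \left(- \frac{1}{217}\right) = \frac{806914}{217}$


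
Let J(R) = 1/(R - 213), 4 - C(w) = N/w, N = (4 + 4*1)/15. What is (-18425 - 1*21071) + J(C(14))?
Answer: -866897809/21949 ≈ -39496.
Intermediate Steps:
N = 8/15 (N = (4 + 4)*(1/15) = 8*(1/15) = 8/15 ≈ 0.53333)
C(w) = 4 - 8/(15*w)
J(R) = 1/(-213 + R)
(-18425 - 1*21071) + J(C(14)) = (-18425 - 1*21071) + 1/(-213 + (4 - 8/15/14)) = (-18425 - 21071) + 1/(-213 + (4 - 8/15*1/14)) = -39496 + 1/(-213 + (4 - 4/105)) = -39496 + 1/(-213 + 416/105) = -39496 + 1/(-21949/105) = -39496 - 105/21949 = -866897809/21949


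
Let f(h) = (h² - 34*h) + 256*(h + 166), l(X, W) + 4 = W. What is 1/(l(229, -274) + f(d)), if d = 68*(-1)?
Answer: 1/31746 ≈ 3.1500e-5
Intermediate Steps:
l(X, W) = -4 + W
d = -68
f(h) = 42496 + h² + 222*h (f(h) = (h² - 34*h) + 256*(166 + h) = (h² - 34*h) + (42496 + 256*h) = 42496 + h² + 222*h)
1/(l(229, -274) + f(d)) = 1/((-4 - 274) + (42496 + (-68)² + 222*(-68))) = 1/(-278 + (42496 + 4624 - 15096)) = 1/(-278 + 32024) = 1/31746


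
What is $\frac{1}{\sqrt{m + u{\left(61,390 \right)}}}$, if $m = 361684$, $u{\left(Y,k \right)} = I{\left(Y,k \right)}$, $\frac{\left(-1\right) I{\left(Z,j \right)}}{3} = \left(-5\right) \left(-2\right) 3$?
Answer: $\frac{\sqrt{361594}}{361594} \approx 0.001663$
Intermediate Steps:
$I{\left(Z,j \right)} = -90$ ($I{\left(Z,j \right)} = - 3 \left(-5\right) \left(-2\right) 3 = - 3 \cdot 10 \cdot 3 = \left(-3\right) 30 = -90$)
$u{\left(Y,k \right)} = -90$
$\frac{1}{\sqrt{m + u{\left(61,390 \right)}}} = \frac{1}{\sqrt{361684 - 90}} = \frac{1}{\sqrt{361594}} = \frac{\sqrt{361594}}{361594}$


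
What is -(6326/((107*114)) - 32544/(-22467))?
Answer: -89849659/45675411 ≈ -1.9671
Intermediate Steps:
-(6326/((107*114)) - 32544/(-22467)) = -(6326/12198 - 32544*(-1/22467)) = -(6326*(1/12198) + 10848/7489) = -(3163/6099 + 10848/7489) = -1*89849659/45675411 = -89849659/45675411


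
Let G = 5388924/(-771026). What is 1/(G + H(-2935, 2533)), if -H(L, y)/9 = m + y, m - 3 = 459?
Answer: -385513/10394197377 ≈ -3.7089e-5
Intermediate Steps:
m = 462 (m = 3 + 459 = 462)
G = -2694462/385513 (G = 5388924*(-1/771026) = -2694462/385513 ≈ -6.9893)
H(L, y) = -4158 - 9*y (H(L, y) = -9*(462 + y) = -4158 - 9*y)
1/(G + H(-2935, 2533)) = 1/(-2694462/385513 + (-4158 - 9*2533)) = 1/(-2694462/385513 + (-4158 - 22797)) = 1/(-2694462/385513 - 26955) = 1/(-10394197377/385513) = -385513/10394197377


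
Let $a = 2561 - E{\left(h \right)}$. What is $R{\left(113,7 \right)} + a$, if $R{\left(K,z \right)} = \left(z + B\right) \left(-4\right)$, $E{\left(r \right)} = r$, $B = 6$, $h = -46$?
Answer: $2555$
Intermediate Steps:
$R{\left(K,z \right)} = -24 - 4 z$ ($R{\left(K,z \right)} = \left(z + 6\right) \left(-4\right) = \left(6 + z\right) \left(-4\right) = -24 - 4 z$)
$a = 2607$ ($a = 2561 - -46 = 2561 + 46 = 2607$)
$R{\left(113,7 \right)} + a = \left(-24 - 28\right) + 2607 = -52 + 2607 = 2555$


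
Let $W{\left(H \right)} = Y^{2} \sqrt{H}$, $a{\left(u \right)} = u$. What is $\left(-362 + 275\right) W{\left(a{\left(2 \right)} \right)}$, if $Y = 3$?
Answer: $- 783 \sqrt{2} \approx -1107.3$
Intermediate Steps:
$W{\left(H \right)} = 9 \sqrt{H}$ ($W{\left(H \right)} = 3^{2} \sqrt{H} = 9 \sqrt{H}$)
$\left(-362 + 275\right) W{\left(a{\left(2 \right)} \right)} = \left(-362 + 275\right) 9 \sqrt{2} = - 87 \cdot 9 \sqrt{2} = - 783 \sqrt{2}$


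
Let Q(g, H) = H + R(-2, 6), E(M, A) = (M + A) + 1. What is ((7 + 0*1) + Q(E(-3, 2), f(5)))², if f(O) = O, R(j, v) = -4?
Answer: 64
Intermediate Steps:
E(M, A) = 1 + A + M (E(M, A) = (A + M) + 1 = 1 + A + M)
Q(g, H) = -4 + H (Q(g, H) = H - 4 = -4 + H)
((7 + 0*1) + Q(E(-3, 2), f(5)))² = ((7 + 0*1) + (-4 + 5))² = ((7 + 0) + 1)² = (7 + 1)² = 8² = 64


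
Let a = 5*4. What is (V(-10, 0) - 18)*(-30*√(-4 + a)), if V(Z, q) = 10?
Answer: 960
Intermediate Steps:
a = 20
(V(-10, 0) - 18)*(-30*√(-4 + a)) = (10 - 18)*(-30*√(-4 + 20)) = -(-240)*√16 = -(-240)*4 = -8*(-120) = 960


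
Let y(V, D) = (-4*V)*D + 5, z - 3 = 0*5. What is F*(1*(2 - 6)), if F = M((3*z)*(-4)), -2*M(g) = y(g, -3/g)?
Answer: 34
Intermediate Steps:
z = 3 (z = 3 + 0*5 = 3 + 0 = 3)
y(V, D) = 5 - 4*D*V (y(V, D) = -4*D*V + 5 = 5 - 4*D*V)
M(g) = -17/2 (M(g) = -(5 - 4*(-3/g)*g)/2 = -(5 + 12)/2 = -½*17 = -17/2)
F = -17/2 ≈ -8.5000
F*(1*(2 - 6)) = -17*(2 - 6)/2 = -17*(-4)/2 = -17/2*(-4) = 34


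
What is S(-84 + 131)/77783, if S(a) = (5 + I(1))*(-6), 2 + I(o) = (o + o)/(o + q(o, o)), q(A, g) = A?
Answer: -24/77783 ≈ -0.00030855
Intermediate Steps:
I(o) = -1 (I(o) = -2 + (o + o)/(o + o) = -2 + (2*o)/((2*o)) = -2 + (2*o)*(1/(2*o)) = -2 + 1 = -1)
S(a) = -24 (S(a) = (5 - 1)*(-6) = 4*(-6) = -24)
S(-84 + 131)/77783 = -24/77783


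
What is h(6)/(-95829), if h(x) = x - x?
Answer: 0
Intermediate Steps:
h(x) = 0
h(6)/(-95829) = 0/(-95829) = 0*(-1/95829) = 0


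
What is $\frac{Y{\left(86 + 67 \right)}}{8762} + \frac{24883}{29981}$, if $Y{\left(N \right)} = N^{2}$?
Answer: $\frac{919850075}{262693522} \approx 3.5016$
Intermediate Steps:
$\frac{Y{\left(86 + 67 \right)}}{8762} + \frac{24883}{29981} = \frac{\left(86 + 67\right)^{2}}{8762} + \frac{24883}{29981} = 153^{2} \cdot \frac{1}{8762} + 24883 \cdot \frac{1}{29981} = 23409 \cdot \frac{1}{8762} + \frac{24883}{29981} = \frac{23409}{8762} + \frac{24883}{29981} = \frac{919850075}{262693522}$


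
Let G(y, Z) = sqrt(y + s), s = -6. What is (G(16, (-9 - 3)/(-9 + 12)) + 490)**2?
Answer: (490 + sqrt(10))**2 ≈ 2.4321e+5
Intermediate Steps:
G(y, Z) = sqrt(-6 + y) (G(y, Z) = sqrt(y - 6) = sqrt(-6 + y))
(G(16, (-9 - 3)/(-9 + 12)) + 490)**2 = (sqrt(-6 + 16) + 490)**2 = (sqrt(10) + 490)**2 = (490 + sqrt(10))**2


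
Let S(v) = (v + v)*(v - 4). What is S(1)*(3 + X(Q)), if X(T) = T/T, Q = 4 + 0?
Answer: -24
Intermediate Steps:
S(v) = 2*v*(-4 + v) (S(v) = (2*v)*(-4 + v) = 2*v*(-4 + v))
Q = 4
X(T) = 1
S(1)*(3 + X(Q)) = (2*1*(-4 + 1))*(3 + 1) = (2*1*(-3))*4 = -6*4 = -24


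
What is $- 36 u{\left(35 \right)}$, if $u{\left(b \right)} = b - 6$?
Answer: $-1044$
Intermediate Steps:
$u{\left(b \right)} = -6 + b$ ($u{\left(b \right)} = b - 6 = -6 + b$)
$- 36 u{\left(35 \right)} = - 36 \left(-6 + 35\right) = \left(-36\right) 29 = -1044$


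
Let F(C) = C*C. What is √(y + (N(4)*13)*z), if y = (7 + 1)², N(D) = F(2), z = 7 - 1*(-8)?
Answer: 2*√211 ≈ 29.052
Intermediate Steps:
F(C) = C²
z = 15 (z = 7 + 8 = 15)
N(D) = 4 (N(D) = 2² = 4)
y = 64 (y = 8² = 64)
√(y + (N(4)*13)*z) = √(64 + (4*13)*15) = √(64 + 52*15) = √(64 + 780) = √844 = 2*√211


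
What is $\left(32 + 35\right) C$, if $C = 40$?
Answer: $2680$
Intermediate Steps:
$\left(32 + 35\right) C = \left(32 + 35\right) 40 = 67 \cdot 40 = 2680$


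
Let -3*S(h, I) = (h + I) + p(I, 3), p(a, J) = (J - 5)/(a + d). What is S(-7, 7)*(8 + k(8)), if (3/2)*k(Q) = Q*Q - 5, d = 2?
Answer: 284/81 ≈ 3.5062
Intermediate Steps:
p(a, J) = (-5 + J)/(2 + a) (p(a, J) = (J - 5)/(a + 2) = (-5 + J)/(2 + a))
k(Q) = -10/3 + 2*Q**2/3 (k(Q) = 2*(Q*Q - 5)/3 = 2*(Q**2 - 5)/3 = 2*(-5 + Q**2)/3 = -10/3 + 2*Q**2/3)
S(h, I) = -I/3 - h/3 + 2/(3*(2 + I)) (S(h, I) = -((h + I) + (-5 + 3)/(2 + I))/3 = -((I + h) - 2/(2 + I))/3 = -(I + h - 2/(2 + I))/3 = -I/3 - h/3 + 2/(3*(2 + I)))
S(-7, 7)*(8 + k(8)) = ((2 - (2 + 7)*(7 - 7))/(3*(2 + 7)))*(8 + (-10/3 + (2/3)*8**2)) = ((1/3)*(2 - 1*9*0)/9)*(8 + (-10/3 + (2/3)*64)) = ((1/3)*(1/9)*(2 + 0))*(8 + (-10/3 + 128/3)) = ((1/3)*(1/9)*2)*(8 + 118/3) = (2/27)*(142/3) = 284/81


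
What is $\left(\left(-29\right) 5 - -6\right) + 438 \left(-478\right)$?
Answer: $-209503$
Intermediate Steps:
$\left(\left(-29\right) 5 - -6\right) + 438 \left(-478\right) = \left(-145 + 6\right) - 209364 = -139 - 209364 = -209503$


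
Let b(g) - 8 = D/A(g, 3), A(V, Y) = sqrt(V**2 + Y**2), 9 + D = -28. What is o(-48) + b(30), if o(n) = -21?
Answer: -13 - 37*sqrt(101)/303 ≈ -14.227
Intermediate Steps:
D = -37 (D = -9 - 28 = -37)
b(g) = 8 - 37/sqrt(9 + g**2) (b(g) = 8 - 37/sqrt(g**2 + 3**2) = 8 - 37/sqrt(g**2 + 9) = 8 - 37/sqrt(9 + g**2))
o(-48) + b(30) = -21 + (8 - 37/sqrt(9 + 30**2)) = -21 + (8 - 37/sqrt(9 + 900)) = -21 + (8 - 37*sqrt(101)/303) = -13 - 37*sqrt(101)/303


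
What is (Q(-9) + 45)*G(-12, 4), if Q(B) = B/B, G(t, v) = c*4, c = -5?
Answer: -920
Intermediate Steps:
G(t, v) = -20 (G(t, v) = -5*4 = -20)
Q(B) = 1
(Q(-9) + 45)*G(-12, 4) = (1 + 45)*(-20) = 46*(-20) = -920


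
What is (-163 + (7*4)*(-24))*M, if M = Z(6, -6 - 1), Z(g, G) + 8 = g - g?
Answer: 6680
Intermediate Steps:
Z(g, G) = -8 (Z(g, G) = -8 + (g - g) = -8 + 0 = -8)
M = -8
(-163 + (7*4)*(-24))*M = (-163 + (7*4)*(-24))*(-8) = (-163 + 28*(-24))*(-8) = (-163 - 672)*(-8) = -835*(-8) = 6680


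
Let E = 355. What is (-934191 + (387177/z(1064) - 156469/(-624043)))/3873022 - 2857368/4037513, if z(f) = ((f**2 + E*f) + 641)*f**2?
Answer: -323145999385607638789392433493/340544566759663105827738185344 ≈ -0.94891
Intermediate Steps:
z(f) = f**2*(641 + f**2 + 355*f) (z(f) = ((f**2 + 355*f) + 641)*f**2 = (641 + f**2 + 355*f)*f**2 = f**2*(641 + f**2 + 355*f))
(-934191 + (387177/z(1064) - 156469/(-624043)))/3873022 - 2857368/4037513 = (-934191 + (387177/((1064**2*(641 + 1064**2 + 355*1064))) - 156469/(-624043)))/3873022 - 2857368/4037513 = (-934191 + (387177/((1132096*(641 + 1132096 + 377720))) - 156469*(-1/624043)))*(1/3873022) - 2857368*1/4037513 = (-934191 + (387177/((1132096*1510457)) + 156469/624043))*(1/3873022) - 2857368/4037513 = (-934191 + (387177/1709982327872 + 156469/624043))*(1/3873022) - 2857368/4037513 = (-934191 + (387177*(1/1709982327872) + 156469/624043))*(1/3873022) - 2857368/4037513 = (-934191 + (55311/244283189696 + 156469/624043))*(1/3873022) - 2857368/4037513 = (-934191 + 5460397274997971/21777602078208704)*(1/3873022) - 2857368/4037513 = -20344434402646592400493/21777602078208704*1/3873022 - 2857368/4037513 = -20344434402646592400493/84345131956148031183488 - 2857368/4037513 = -323145999385607638789392433493/340544566759663105827738185344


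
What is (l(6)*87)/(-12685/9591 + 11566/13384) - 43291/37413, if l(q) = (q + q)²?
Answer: -30084478676481905/1100812688271 ≈ -27329.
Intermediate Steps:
l(q) = 4*q² (l(q) = (2*q)² = 4*q²)
(l(6)*87)/(-12685/9591 + 11566/13384) - 43291/37413 = ((4*6²)*87)/(-12685/9591 + 11566/13384) - 43291/37413 = ((4*36)*87)/(-12685*1/9591 + 11566*(1/13384)) - 43291*1/37413 = (144*87)/(-12685/9591 + 5783/6692) - 43291/37413 = 12528/(-29423267/64182972) - 43291/37413 = 12528*(-64182972/29423267) - 43291/37413 = -804084273216/29423267 - 43291/37413 = -30084478676481905/1100812688271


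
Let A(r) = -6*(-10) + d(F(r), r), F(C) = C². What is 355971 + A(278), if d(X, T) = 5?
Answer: 356036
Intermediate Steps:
A(r) = 65 (A(r) = -6*(-10) + 5 = 60 + 5 = 65)
355971 + A(278) = 355971 + 65 = 356036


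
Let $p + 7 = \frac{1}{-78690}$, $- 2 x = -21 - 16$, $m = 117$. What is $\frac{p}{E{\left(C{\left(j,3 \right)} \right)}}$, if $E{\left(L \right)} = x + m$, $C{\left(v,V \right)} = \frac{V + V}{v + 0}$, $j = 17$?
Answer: $- \frac{550831}{10662495} \approx -0.051661$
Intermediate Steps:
$x = \frac{37}{2}$ ($x = - \frac{-21 - 16}{2} = \left(- \frac{1}{2}\right) \left(-37\right) = \frac{37}{2} \approx 18.5$)
$C{\left(v,V \right)} = \frac{2 V}{v}$
$p = - \frac{550831}{78690}$ ($p = -7 + \frac{1}{-78690} = -7 - \frac{1}{78690} = - \frac{550831}{78690} \approx -7.0$)
$E{\left(L \right)} = \frac{271}{2}$ ($E{\left(L \right)} = \frac{37}{2} + 117 = \frac{271}{2}$)
$\frac{p}{E{\left(C{\left(j,3 \right)} \right)}} = - \frac{550831}{78690 \cdot \frac{271}{2}} = \left(- \frac{550831}{78690}\right) \frac{2}{271} = - \frac{550831}{10662495}$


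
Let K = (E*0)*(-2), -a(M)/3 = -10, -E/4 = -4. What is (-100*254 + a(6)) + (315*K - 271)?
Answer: -25641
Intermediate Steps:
E = 16 (E = -4*(-4) = 16)
a(M) = 30 (a(M) = -3*(-10) = 30)
K = 0 (K = (16*0)*(-2) = 0*(-2) = 0)
(-100*254 + a(6)) + (315*K - 271) = (-100*254 + 30) + (315*0 - 271) = (-25400 + 30) + (0 - 271) = -25370 - 271 = -25641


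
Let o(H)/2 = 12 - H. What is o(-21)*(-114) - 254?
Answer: -7778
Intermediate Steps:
o(H) = 24 - 2*H (o(H) = 2*(12 - H) = 24 - 2*H)
o(-21)*(-114) - 254 = (24 - 2*(-21))*(-114) - 254 = (24 + 42)*(-114) - 254 = 66*(-114) - 254 = -7524 - 254 = -7778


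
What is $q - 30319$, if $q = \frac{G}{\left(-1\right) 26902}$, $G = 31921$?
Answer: $- \frac{815673659}{26902} \approx -30320.0$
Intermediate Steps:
$q = - \frac{31921}{26902}$ ($q = \frac{31921}{\left(-1\right) 26902} = \frac{31921}{-26902} = 31921 \left(- \frac{1}{26902}\right) = - \frac{31921}{26902} \approx -1.1866$)
$q - 30319 = - \frac{31921}{26902} - 30319 = - \frac{815673659}{26902}$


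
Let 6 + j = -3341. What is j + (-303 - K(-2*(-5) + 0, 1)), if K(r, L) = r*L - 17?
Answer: -3643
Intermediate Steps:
j = -3347 (j = -6 - 3341 = -3347)
K(r, L) = -17 + L*r (K(r, L) = L*r - 17 = -17 + L*r)
j + (-303 - K(-2*(-5) + 0, 1)) = -3347 + (-303 - (-17 + 1*(-2*(-5) + 0))) = -3347 + (-303 - (-17 + 1*(10 + 0))) = -3347 + (-303 - (-17 + 1*10)) = -3347 + (-303 - (-17 + 10)) = -3347 + (-303 - 1*(-7)) = -3347 + (-303 + 7) = -3347 - 296 = -3643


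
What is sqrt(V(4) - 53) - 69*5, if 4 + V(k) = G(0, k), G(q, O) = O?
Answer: -345 + I*sqrt(53) ≈ -345.0 + 7.2801*I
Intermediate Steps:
V(k) = -4 + k
sqrt(V(4) - 53) - 69*5 = sqrt((-4 + 4) - 53) - 69*5 = sqrt(0 - 53) - 345 = sqrt(-53) - 345 = I*sqrt(53) - 345 = -345 + I*sqrt(53)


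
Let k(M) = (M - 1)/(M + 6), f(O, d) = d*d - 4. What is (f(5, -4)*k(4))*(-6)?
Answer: -108/5 ≈ -21.600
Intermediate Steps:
f(O, d) = -4 + d² (f(O, d) = d² - 4 = -4 + d²)
k(M) = (-1 + M)/(6 + M)
(f(5, -4)*k(4))*(-6) = ((-4 + (-4)²)*((-1 + 4)/(6 + 4)))*(-6) = ((-4 + 16)*(3/10))*(-6) = (12*((⅒)*3))*(-6) = (12*(3/10))*(-6) = (18/5)*(-6) = -108/5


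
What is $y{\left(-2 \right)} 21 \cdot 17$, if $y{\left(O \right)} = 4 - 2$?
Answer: $714$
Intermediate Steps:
$y{\left(O \right)} = 2$ ($y{\left(O \right)} = 4 - 2 = 2$)
$y{\left(-2 \right)} 21 \cdot 17 = 2 \cdot 21 \cdot 17 = 42 \cdot 17 = 714$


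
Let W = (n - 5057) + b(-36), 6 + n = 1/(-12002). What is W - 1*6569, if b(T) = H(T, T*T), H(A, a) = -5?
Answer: -139667275/12002 ≈ -11637.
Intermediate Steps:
b(T) = -5
n = -72013/12002 (n = -6 + 1/(-12002) = -6 - 1/12002 = -72013/12002 ≈ -6.0001)
W = -60826137/12002 (W = (-72013/12002 - 5057) - 5 = -60766127/12002 - 5 = -60826137/12002 ≈ -5068.0)
W - 1*6569 = -60826137/12002 - 1*6569 = -60826137/12002 - 6569 = -139667275/12002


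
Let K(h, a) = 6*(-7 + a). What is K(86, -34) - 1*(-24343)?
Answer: 24097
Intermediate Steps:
K(h, a) = -42 + 6*a
K(86, -34) - 1*(-24343) = (-42 + 6*(-34)) - 1*(-24343) = (-42 - 204) + 24343 = -246 + 24343 = 24097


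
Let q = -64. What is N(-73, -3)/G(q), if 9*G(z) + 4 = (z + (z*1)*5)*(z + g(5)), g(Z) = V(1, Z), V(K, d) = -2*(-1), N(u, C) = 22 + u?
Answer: -459/23804 ≈ -0.019282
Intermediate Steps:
V(K, d) = 2
g(Z) = 2
G(z) = -4/9 + 2*z*(2 + z)/3 (G(z) = -4/9 + ((z + (z*1)*5)*(z + 2))/9 = -4/9 + ((z + z*5)*(2 + z))/9 = -4/9 + ((z + 5*z)*(2 + z))/9 = -4/9 + ((6*z)*(2 + z))/9 = -4/9 + (6*z*(2 + z))/9 = -4/9 + 2*z*(2 + z)/3)
N(-73, -3)/G(q) = (22 - 73)/(-4/9 + (⅔)*(-64)² + (4/3)*(-64)) = -51/(-4/9 + (⅔)*4096 - 256/3) = -51/(-4/9 + 8192/3 - 256/3) = -51/23804/9 = -51*9/23804 = -459/23804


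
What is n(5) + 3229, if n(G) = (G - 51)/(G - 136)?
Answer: 423045/131 ≈ 3229.4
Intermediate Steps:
n(G) = (-51 + G)/(-136 + G)
n(5) + 3229 = (-51 + 5)/(-136 + 5) + 3229 = -46/(-131) + 3229 = -1/131*(-46) + 3229 = 46/131 + 3229 = 423045/131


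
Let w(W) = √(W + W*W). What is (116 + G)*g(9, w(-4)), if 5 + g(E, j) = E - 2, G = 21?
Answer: 274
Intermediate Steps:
w(W) = √(W + W²)
g(E, j) = -7 + E (g(E, j) = -5 + (E - 2) = -5 + (-2 + E) = -7 + E)
(116 + G)*g(9, w(-4)) = (116 + 21)*(-7 + 9) = 137*2 = 274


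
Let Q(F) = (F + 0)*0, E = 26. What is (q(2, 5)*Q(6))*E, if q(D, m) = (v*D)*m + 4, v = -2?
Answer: 0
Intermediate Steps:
Q(F) = 0 (Q(F) = F*0 = 0)
q(D, m) = 4 - 2*D*m (q(D, m) = (-2*D)*m + 4 = -2*D*m + 4 = 4 - 2*D*m)
(q(2, 5)*Q(6))*E = ((4 - 2*2*5)*0)*26 = ((4 - 20)*0)*26 = -16*0*26 = 0*26 = 0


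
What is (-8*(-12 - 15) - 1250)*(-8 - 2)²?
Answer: -103400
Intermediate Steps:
(-8*(-12 - 15) - 1250)*(-8 - 2)² = (-8*(-27) - 1250)*(-10)² = (216 - 1250)*100 = -1034*100 = -103400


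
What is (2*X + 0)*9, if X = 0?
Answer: 0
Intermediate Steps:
(2*X + 0)*9 = (2*0 + 0)*9 = (0 + 0)*9 = 0*9 = 0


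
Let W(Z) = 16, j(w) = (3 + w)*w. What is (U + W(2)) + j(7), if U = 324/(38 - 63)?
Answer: 1826/25 ≈ 73.040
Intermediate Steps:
j(w) = w*(3 + w)
U = -324/25 (U = 324/(-25) = 324*(-1/25) = -324/25 ≈ -12.960)
(U + W(2)) + j(7) = (-324/25 + 16) + 7*(3 + 7) = 76/25 + 7*10 = 76/25 + 70 = 1826/25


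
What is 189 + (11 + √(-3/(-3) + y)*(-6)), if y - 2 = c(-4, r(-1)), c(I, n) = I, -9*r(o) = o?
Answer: 200 - 6*I ≈ 200.0 - 6.0*I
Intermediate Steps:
r(o) = -o/9
y = -2 (y = 2 - 4 = -2)
189 + (11 + √(-3/(-3) + y)*(-6)) = 189 + (11 + √(-3/(-3) - 2)*(-6)) = 189 + (11 + √(-3*(-⅓) - 2)*(-6)) = 189 + (11 + √(1 - 2)*(-6)) = 189 + (11 + √(-1)*(-6)) = 189 + (11 + I*(-6)) = 189 + (11 - 6*I) = 200 - 6*I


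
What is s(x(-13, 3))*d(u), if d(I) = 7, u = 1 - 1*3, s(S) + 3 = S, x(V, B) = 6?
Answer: 21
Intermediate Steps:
s(S) = -3 + S
u = -2 (u = 1 - 3 = -2)
s(x(-13, 3))*d(u) = (-3 + 6)*7 = 3*7 = 21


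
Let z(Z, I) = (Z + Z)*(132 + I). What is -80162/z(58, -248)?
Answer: 40081/6728 ≈ 5.9573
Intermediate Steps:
z(Z, I) = 2*Z*(132 + I) (z(Z, I) = (2*Z)*(132 + I) = 2*Z*(132 + I))
-80162/z(58, -248) = -80162*1/(116*(132 - 248)) = -80162/(2*58*(-116)) = -80162/(-13456) = -80162*(-1/13456) = 40081/6728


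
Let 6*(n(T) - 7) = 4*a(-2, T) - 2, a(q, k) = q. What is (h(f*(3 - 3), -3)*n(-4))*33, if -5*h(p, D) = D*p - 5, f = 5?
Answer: 176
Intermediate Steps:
n(T) = 16/3 (n(T) = 7 + (4*(-2) - 2)/6 = 7 + (-8 - 2)/6 = 7 + (⅙)*(-10) = 7 - 5/3 = 16/3)
h(p, D) = 1 - D*p/5 (h(p, D) = -(D*p - 5)/5 = -(-5 + D*p)/5 = 1 - D*p/5)
(h(f*(3 - 3), -3)*n(-4))*33 = ((1 - ⅕*(-3)*5*(3 - 3))*(16/3))*33 = ((1 - ⅕*(-3)*5*0)*(16/3))*33 = ((1 - ⅕*(-3)*0)*(16/3))*33 = ((1 + 0)*(16/3))*33 = (1*(16/3))*33 = (16/3)*33 = 176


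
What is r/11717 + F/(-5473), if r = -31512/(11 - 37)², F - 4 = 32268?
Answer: -378386150/64127141 ≈ -5.9006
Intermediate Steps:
F = 32272 (F = 4 + 32268 = 32272)
r = -606/13 (r = -31512/((-26)²) = -31512/676 = -31512*1/676 = -606/13 ≈ -46.615)
r/11717 + F/(-5473) = -606/13/11717 + 32272/(-5473) = -606/13*1/11717 + 32272*(-1/5473) = -606/152321 - 32272/5473 = -378386150/64127141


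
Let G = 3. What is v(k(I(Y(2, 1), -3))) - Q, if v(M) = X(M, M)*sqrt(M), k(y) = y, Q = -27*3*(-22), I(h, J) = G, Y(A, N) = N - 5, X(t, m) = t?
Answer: -1782 + 3*sqrt(3) ≈ -1776.8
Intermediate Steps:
Y(A, N) = -5 + N
I(h, J) = 3
Q = 1782 (Q = -81*(-22) = 1782)
v(M) = M**(3/2) (v(M) = M*sqrt(M) = M**(3/2))
v(k(I(Y(2, 1), -3))) - Q = 3**(3/2) - 1*1782 = 3*sqrt(3) - 1782 = -1782 + 3*sqrt(3)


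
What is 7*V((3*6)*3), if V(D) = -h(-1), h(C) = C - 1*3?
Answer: 28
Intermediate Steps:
h(C) = -3 + C (h(C) = C - 3 = -3 + C)
V(D) = 4 (V(D) = -(-3 - 1) = -1*(-4) = 4)
7*V((3*6)*3) = 7*4 = 28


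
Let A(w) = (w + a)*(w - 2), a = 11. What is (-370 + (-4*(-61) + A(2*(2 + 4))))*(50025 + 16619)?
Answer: 6930976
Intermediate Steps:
A(w) = (-2 + w)*(11 + w) (A(w) = (w + 11)*(w - 2) = (11 + w)*(-2 + w) = (-2 + w)*(11 + w))
(-370 + (-4*(-61) + A(2*(2 + 4))))*(50025 + 16619) = (-370 + (-4*(-61) + (-22 + (2*(2 + 4))² + 9*(2*(2 + 4)))))*(50025 + 16619) = (-370 + (244 + (-22 + (2*6)² + 9*(2*6))))*66644 = (-370 + (244 + (-22 + 12² + 9*12)))*66644 = (-370 + (244 + (-22 + 144 + 108)))*66644 = (-370 + (244 + 230))*66644 = (-370 + 474)*66644 = 104*66644 = 6930976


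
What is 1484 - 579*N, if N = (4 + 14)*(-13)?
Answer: 136970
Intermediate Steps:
N = -234 (N = 18*(-13) = -234)
1484 - 579*N = 1484 - 579*(-234) = 1484 + 135486 = 136970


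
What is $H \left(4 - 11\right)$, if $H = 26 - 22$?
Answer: $-28$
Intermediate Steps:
$H = 4$
$H \left(4 - 11\right) = 4 \left(4 - 11\right) = 4 \left(-7\right) = -28$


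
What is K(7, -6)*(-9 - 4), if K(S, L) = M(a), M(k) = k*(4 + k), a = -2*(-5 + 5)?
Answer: 0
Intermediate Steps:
a = 0 (a = -2*0 = 0)
K(S, L) = 0 (K(S, L) = 0*(4 + 0) = 0*4 = 0)
K(7, -6)*(-9 - 4) = 0*(-9 - 4) = 0*(-13) = 0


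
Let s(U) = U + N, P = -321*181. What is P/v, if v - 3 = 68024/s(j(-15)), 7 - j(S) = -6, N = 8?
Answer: -1220121/68087 ≈ -17.920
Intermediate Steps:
P = -58101
j(S) = 13 (j(S) = 7 - 1*(-6) = 7 + 6 = 13)
s(U) = 8 + U (s(U) = U + 8 = 8 + U)
v = 68087/21 (v = 3 + 68024/(8 + 13) = 3 + 68024/21 = 68087/21 ≈ 3242.2)
P/v = -58101/68087/21 = -58101*21/68087 = -1220121/68087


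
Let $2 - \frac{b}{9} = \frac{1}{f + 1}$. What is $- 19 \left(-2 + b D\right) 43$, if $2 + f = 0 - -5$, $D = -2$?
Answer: $\frac{54739}{2} \approx 27370.0$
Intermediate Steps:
$f = 3$ ($f = -2 + \left(0 - -5\right) = -2 + \left(0 + 5\right) = -2 + 5 = 3$)
$b = \frac{63}{4}$ ($b = 18 - \frac{9}{3 + 1} = 18 - \frac{9}{4} = \frac{63}{4} \approx 15.75$)
$- 19 \left(-2 + b D\right) 43 = - 19 \left(-2 + \frac{63}{4} \left(-2\right)\right) 43 = - 19 \left(-2 - \frac{63}{2}\right) 43 = \left(-19\right) \left(- \frac{67}{2}\right) 43 = \frac{1273}{2} \cdot 43 = \frac{54739}{2}$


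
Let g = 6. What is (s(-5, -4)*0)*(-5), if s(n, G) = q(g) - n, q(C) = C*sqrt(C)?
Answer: 0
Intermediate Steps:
q(C) = C**(3/2)
s(n, G) = -n + 6*sqrt(6) (s(n, G) = 6**(3/2) - n = 6*sqrt(6) - n = -n + 6*sqrt(6))
(s(-5, -4)*0)*(-5) = ((-1*(-5) + 6*sqrt(6))*0)*(-5) = ((5 + 6*sqrt(6))*0)*(-5) = 0*(-5) = 0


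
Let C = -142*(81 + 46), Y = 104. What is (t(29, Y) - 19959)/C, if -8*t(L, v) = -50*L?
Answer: 79111/72136 ≈ 1.0967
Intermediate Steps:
t(L, v) = 25*L/4 (t(L, v) = -(-25)*L/4 = 25*L/4)
C = -18034 (C = -142*127 = -18034)
(t(29, Y) - 19959)/C = ((25/4)*29 - 19959)/(-18034) = (725/4 - 19959)*(-1/18034) = -79111/4*(-1/18034) = 79111/72136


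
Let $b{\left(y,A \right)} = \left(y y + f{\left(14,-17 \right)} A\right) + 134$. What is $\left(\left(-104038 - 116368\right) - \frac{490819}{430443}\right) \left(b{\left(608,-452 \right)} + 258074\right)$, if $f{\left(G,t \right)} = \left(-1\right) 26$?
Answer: $- \frac{20227620898021816}{143481} \approx -1.4098 \cdot 10^{11}$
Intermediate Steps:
$f{\left(G,t \right)} = -26$
$b{\left(y,A \right)} = 134 + y^{2} - 26 A$ ($b{\left(y,A \right)} = \left(y y - 26 A\right) + 134 = \left(y^{2} - 26 A\right) + 134 = 134 + y^{2} - 26 A$)
$\left(\left(-104038 - 116368\right) - \frac{490819}{430443}\right) \left(b{\left(608,-452 \right)} + 258074\right) = \left(\left(-104038 - 116368\right) - \frac{490819}{430443}\right) \left(\left(134 + 608^{2} - -11752\right) + 258074\right) = \left(\left(-104038 - 116368\right) - \frac{490819}{430443}\right) \left(\left(134 + 369664 + 11752\right) + 258074\right) = \left(-220406 - \frac{490819}{430443}\right) \left(381550 + 258074\right) = \left(- \frac{94872710677}{430443}\right) 639624 = - \frac{20227620898021816}{143481}$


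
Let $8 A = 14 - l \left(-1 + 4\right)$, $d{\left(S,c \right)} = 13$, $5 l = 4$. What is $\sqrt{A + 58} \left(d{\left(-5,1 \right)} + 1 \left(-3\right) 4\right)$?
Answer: $\frac{\sqrt{5945}}{10} \approx 7.7104$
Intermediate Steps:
$l = \frac{4}{5}$ ($l = \frac{1}{5} \cdot 4 = \frac{4}{5} \approx 0.8$)
$A = \frac{29}{20}$ ($A = \frac{14 - \frac{4 \left(-1 + 4\right)}{5}}{8} = \frac{14 - \frac{4}{5} \cdot 3}{8} = \frac{14 - \frac{12}{5}}{8} = \frac{1}{8} \cdot \frac{58}{5} = \frac{29}{20} \approx 1.45$)
$\sqrt{A + 58} \left(d{\left(-5,1 \right)} + 1 \left(-3\right) 4\right) = \sqrt{\frac{29}{20} + 58} \left(13 + 1 \left(-3\right) 4\right) = \sqrt{\frac{1189}{20}} \left(13 - 12\right) = \frac{\sqrt{5945}}{10} \left(13 - 12\right) = \frac{\sqrt{5945}}{10} \cdot 1 = \frac{\sqrt{5945}}{10}$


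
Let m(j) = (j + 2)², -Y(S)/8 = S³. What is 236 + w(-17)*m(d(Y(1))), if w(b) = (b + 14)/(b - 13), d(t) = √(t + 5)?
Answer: 2361/10 + 2*I*√3/5 ≈ 236.1 + 0.69282*I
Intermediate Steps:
Y(S) = -8*S³
d(t) = √(5 + t)
w(b) = (14 + b)/(-13 + b)
m(j) = (2 + j)²
236 + w(-17)*m(d(Y(1))) = 236 + ((14 - 17)/(-13 - 17))*(2 + √(5 - 8*1³))² = 236 + (-3/(-30))*(2 + √(5 - 8*1))² = 236 + (-1/30*(-3))*(2 + √(5 - 8))² = 236 + (2 + √(-3))²/10 = 236 + (2 + I*√3)²/10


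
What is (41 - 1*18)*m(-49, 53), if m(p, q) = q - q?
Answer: 0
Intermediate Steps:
m(p, q) = 0
(41 - 1*18)*m(-49, 53) = (41 - 1*18)*0 = (41 - 18)*0 = 23*0 = 0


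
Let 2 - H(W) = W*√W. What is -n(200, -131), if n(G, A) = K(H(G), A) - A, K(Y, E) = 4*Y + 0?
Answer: -139 + 8000*√2 ≈ 11175.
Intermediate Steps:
H(W) = 2 - W^(3/2) (H(W) = 2 - W*√W = 2 - W^(3/2))
K(Y, E) = 4*Y
n(G, A) = 8 - A - 4*G^(3/2) (n(G, A) = 4*(2 - G^(3/2)) - A = (8 - 4*G^(3/2)) - A = 8 - A - 4*G^(3/2))
-n(200, -131) = -(8 - 1*(-131) - 8000*√2) = -(8 + 131 - 8000*√2) = -(139 - 8000*√2) = -139 + 8000*√2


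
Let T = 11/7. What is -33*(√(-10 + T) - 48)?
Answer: 1584 - 33*I*√413/7 ≈ 1584.0 - 95.806*I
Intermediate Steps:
T = 11/7 (T = 11*(⅐) = 11/7 ≈ 1.5714)
-33*(√(-10 + T) - 48) = -33*(√(-10 + 11/7) - 48) = -33*(√(-59/7) - 48) = -33*(I*√413/7 - 48) = -33*(-48 + I*√413/7) = 1584 - 33*I*√413/7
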